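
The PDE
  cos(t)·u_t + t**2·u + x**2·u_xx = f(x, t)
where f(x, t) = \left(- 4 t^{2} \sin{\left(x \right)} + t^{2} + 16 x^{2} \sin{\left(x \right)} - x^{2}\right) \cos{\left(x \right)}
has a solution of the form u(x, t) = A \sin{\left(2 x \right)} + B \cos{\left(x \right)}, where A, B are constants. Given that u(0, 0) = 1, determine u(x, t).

Answer: u(x, t) = - 2 \sin{\left(2 x \right)} + \cos{\left(x \right)}

Derivation:
Substitute the ansatz u = A \sin{\left(2 x \right)} + B \cos{\left(x \right)} into the left-hand side.
Derivatives of the ansatz:
  u_t = 0
  u_xx = - 4 A \sin{\left(2 x \right)} - B \cos{\left(x \right)}
Term by term:
  cos(t)·u_t = 0
  t**2·u = A t^{2} \sin{\left(2 x \right)} + B t^{2} \cos{\left(x \right)}
  x**2·u_xx = - 4 A x^{2} \sin{\left(2 x \right)} - B x^{2} \cos{\left(x \right)}
So the left-hand side equals
  A t^{2} \sin{\left(2 x \right)} - 4 A x^{2} \sin{\left(2 x \right)} + B t^{2} \cos{\left(x \right)} - B x^{2} \cos{\left(x \right)}
This must equal f(x, t) identically; expanded, f = - 2 t^{2} \sin{\left(2 x \right)} + t^{2} \cos{\left(x \right)} + 8 x^{2} \sin{\left(2 x \right)} - x^{2} \cos{\left(x \right)}.
Matching coefficients of the independent functions:
  [t^{2} \sin{\left(2 x \right)}]:  A = -2
  [t^{2} \cos{\left(x \right)}]:  B = 1
  [x^{2} \sin{\left(2 x \right)}]:  - 4 A = 8
  [x^{2} \cos{\left(x \right)}]:  - B = -1
Solving: A = -2, B = 1.
Check against the point condition:
  u(0, 0) = 1  ⟹  B = 1  ✓
Hence u(x, t) = - 2 \sin{\left(2 x \right)} + \cos{\left(x \right)}.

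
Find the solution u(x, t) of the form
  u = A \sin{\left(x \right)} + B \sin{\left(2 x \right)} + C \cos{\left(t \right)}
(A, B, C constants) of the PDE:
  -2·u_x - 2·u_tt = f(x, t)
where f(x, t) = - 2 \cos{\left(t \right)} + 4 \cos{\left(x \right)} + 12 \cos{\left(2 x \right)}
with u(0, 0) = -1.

Answer: u(x, t) = - 2 \sin{\left(x \right)} - 3 \sin{\left(2 x \right)} - \cos{\left(t \right)}

Derivation:
Substitute the ansatz u = A \sin{\left(x \right)} + B \sin{\left(2 x \right)} + C \cos{\left(t \right)} into the left-hand side.
Derivatives of the ansatz:
  u_x = A \cos{\left(x \right)} + 2 B \cos{\left(2 x \right)}
  u_tt = - C \cos{\left(t \right)}
Term by term:
  -2·u_x = - 2 A \cos{\left(x \right)} - 4 B \cos{\left(2 x \right)}
  -2·u_tt = 2 C \cos{\left(t \right)}
So the left-hand side equals
  - 2 A \cos{\left(x \right)} - 4 B \cos{\left(2 x \right)} + 2 C \cos{\left(t \right)}
This must equal f(x, t) = - 2 \cos{\left(t \right)} + 4 \cos{\left(x \right)} + 12 \cos{\left(2 x \right)} identically.
Matching coefficients of the independent functions:
  [\cos{\left(t \right)}]:  2 C = -2
  [\cos{\left(x \right)}]:  - 2 A = 4
  [\cos{\left(2 x \right)}]:  - 4 B = 12
Solving: A = -2, B = -3, C = -1.
Check against the point condition:
  u(0, 0) = -1  ⟹  C = -1  ✓
Hence u(x, t) = - 2 \sin{\left(x \right)} - 3 \sin{\left(2 x \right)} - \cos{\left(t \right)}.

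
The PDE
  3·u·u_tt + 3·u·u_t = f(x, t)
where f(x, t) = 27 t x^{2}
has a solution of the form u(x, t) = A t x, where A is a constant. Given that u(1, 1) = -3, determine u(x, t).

Substitute the ansatz u = A t x into the left-hand side.
Derivatives of the ansatz:
  u_tt = 0
  u_t = A x
Term by term:
  3·u·u_tt = 0
  3·u·u_t = 3 A^{2} t x^{2}
So the left-hand side equals
  3 A^{2} t x^{2}
This must equal f(x, t) = 27 t x^{2} identically.
Matching coefficients of the independent functions:
  [t x^{2}]:  3 A^{2} = 27
These equations allow (A) = (-3) or (3).
Impose the point condition(s):
  u(1, 1) = -3  ⟹  A = -3
Only A = -3 satisfies everything.
Hence u(x, t) = - 3 t x.

Answer: u(x, t) = - 3 t x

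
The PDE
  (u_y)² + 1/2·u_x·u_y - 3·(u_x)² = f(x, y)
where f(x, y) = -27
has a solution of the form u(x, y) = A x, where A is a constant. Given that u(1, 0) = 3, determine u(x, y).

Substitute the ansatz u = A x into the left-hand side.
Derivatives of the ansatz:
  u_y = 0
  u_x = A
Term by term:
  (u_y)² = 0
  1/2·u_x·u_y = 0
  -3·(u_x)² = - 3 A^{2}
So the left-hand side equals
  - 3 A^{2}
This must equal f(x, y) = -27 identically.
Matching coefficients of the independent functions:
  [constant term]:  - 3 A^{2} = -27
These equations allow (A) = (-3) or (3).
Impose the point condition(s):
  u(1, 0) = 3  ⟹  A = 3
Only A = 3 satisfies everything.
Hence u(x, y) = 3 x.

Answer: u(x, y) = 3 x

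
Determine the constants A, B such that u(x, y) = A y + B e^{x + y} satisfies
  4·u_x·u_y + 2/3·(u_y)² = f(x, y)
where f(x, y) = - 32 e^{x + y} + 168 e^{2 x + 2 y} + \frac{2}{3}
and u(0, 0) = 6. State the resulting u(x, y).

Substitute the ansatz u = A y + B e^{x + y} into the left-hand side.
Derivatives of the ansatz:
  u_x = B e^{x} e^{y}
  u_y = A + B e^{x} e^{y}
Term by term:
  4·u_x·u_y = 4 A B e^{x} e^{y} + 4 B^{2} e^{2 x} e^{2 y}
  2/3·(u_y)² = \frac{2 A^{2}}{3} + \frac{4 A B e^{x} e^{y}}{3} + \frac{2 B^{2} e^{2 x} e^{2 y}}{3}
So the left-hand side equals
  \frac{2 A^{2}}{3} + \frac{16 A B e^{x} e^{y}}{3} + \frac{14 B^{2} e^{2 x} e^{2 y}}{3}
This must equal f(x, y) identically; expanded, f = 168 e^{2 x} e^{2 y} - 32 e^{x} e^{y} + \frac{2}{3}.
Matching coefficients of the independent functions:
  [constant term]:  \frac{2 A^{2}}{3} = \frac{2}{3}
  [e^{x} e^{y}]:  \frac{16 A B}{3} = -32
  [e^{2 x} e^{2 y}]:  \frac{14 B^{2}}{3} = 168
These equations allow (A, B) = (-1, 6) or (1, -6).
Impose the point condition(s):
  u(0, 0) = 6  ⟹  B = 6
Only A = -1, B = 6 satisfies everything.
Hence u(x, y) = - y + 6 e^{x + y}.

Answer: u(x, y) = - y + 6 e^{x + y}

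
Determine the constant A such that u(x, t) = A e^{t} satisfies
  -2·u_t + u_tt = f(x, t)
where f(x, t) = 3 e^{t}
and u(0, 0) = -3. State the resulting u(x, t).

Substitute the ansatz u = A e^{t} into the left-hand side.
Derivatives of the ansatz:
  u_t = A e^{t}
  u_tt = A e^{t}
Term by term:
  -2·u_t = - 2 A e^{t}
  u_tt = A e^{t}
So the left-hand side equals
  - A e^{t}
This must equal f(x, t) = 3 e^{t} identically.
Matching coefficients of the independent functions:
  [e^{t}]:  - A = 3
Solving: A = -3.
Check against the point condition:
  u(0, 0) = -3  ⟹  A = -3  ✓
Hence u(x, t) = - 3 e^{t}.

Answer: u(x, t) = - 3 e^{t}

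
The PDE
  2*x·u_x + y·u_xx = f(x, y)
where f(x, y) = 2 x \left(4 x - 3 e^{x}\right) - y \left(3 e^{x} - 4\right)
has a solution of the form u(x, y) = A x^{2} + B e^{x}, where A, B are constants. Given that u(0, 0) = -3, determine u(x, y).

Substitute the ansatz u = A x^{2} + B e^{x} into the left-hand side.
Derivatives of the ansatz:
  u_x = 2 A x + B e^{x}
  u_xx = 2 A + B e^{x}
Term by term:
  2*x·u_x = 4 A x^{2} + 2 B x e^{x}
  y·u_xx = 2 A y + B y e^{x}
So the left-hand side equals
  4 A x^{2} + 2 A y + 2 B x e^{x} + B y e^{x}
This must equal f(x, y) identically; expanded, f = 8 x^{2} - 6 x e^{x} - 3 y e^{x} + 4 y.
Matching coefficients of the independent functions:
  [x^{2}]:  4 A = 8
  [y]:  2 A = 4
  [x e^{x}]:  2 B = -6
  [y e^{x}]:  B = -3
Solving: A = 2, B = -3.
Check against the point condition:
  u(0, 0) = -3  ⟹  B = -3  ✓
Hence u(x, y) = 2 x^{2} - 3 e^{x}.

Answer: u(x, y) = 2 x^{2} - 3 e^{x}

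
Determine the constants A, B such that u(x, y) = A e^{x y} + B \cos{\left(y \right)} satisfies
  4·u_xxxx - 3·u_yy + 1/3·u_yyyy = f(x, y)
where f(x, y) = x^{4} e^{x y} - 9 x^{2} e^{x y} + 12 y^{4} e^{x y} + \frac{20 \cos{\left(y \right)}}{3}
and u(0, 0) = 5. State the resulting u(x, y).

Answer: u(x, y) = 3 e^{x y} + 2 \cos{\left(y \right)}

Derivation:
Substitute the ansatz u = A e^{x y} + B \cos{\left(y \right)} into the left-hand side.
Derivatives of the ansatz:
  u_xxxx = A y^{4} e^{x y}
  u_yy = A x^{2} e^{x y} - B \cos{\left(y \right)}
  u_yyyy = A x^{4} e^{x y} + B \cos{\left(y \right)}
Term by term:
  4·u_xxxx = 4 A y^{4} e^{x y}
  -3·u_yy = - 3 A x^{2} e^{x y} + 3 B \cos{\left(y \right)}
  1/3·u_yyyy = \frac{A x^{4} e^{x y}}{3} + \frac{B \cos{\left(y \right)}}{3}
So the left-hand side equals
  \frac{A x^{4} e^{x y}}{3} - 3 A x^{2} e^{x y} + 4 A y^{4} e^{x y} + \frac{10 B \cos{\left(y \right)}}{3}
This must equal f(x, y) = x^{4} e^{x y} - 9 x^{2} e^{x y} + 12 y^{4} e^{x y} + \frac{20 \cos{\left(y \right)}}{3} identically.
Matching coefficients of the independent functions:
  [x^{2} e^{x y}]:  - 3 A = -9
  [x^{4} e^{x y}]:  \frac{A}{3} = 1
  [y^{4} e^{x y}]:  4 A = 12
  [\cos{\left(y \right)}]:  \frac{10 B}{3} = \frac{20}{3}
Solving: A = 3, B = 2.
Check against the point condition:
  u(0, 0) = 5  ⟹  A + B = 5  ✓
Hence u(x, y) = 3 e^{x y} + 2 \cos{\left(y \right)}.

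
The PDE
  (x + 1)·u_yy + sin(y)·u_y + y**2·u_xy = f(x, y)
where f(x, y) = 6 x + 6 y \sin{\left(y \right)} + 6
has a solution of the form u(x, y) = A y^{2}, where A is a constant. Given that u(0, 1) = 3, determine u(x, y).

Substitute the ansatz u = A y^{2} into the left-hand side.
Derivatives of the ansatz:
  u_yy = 2 A
  u_y = 2 A y
  u_xy = 0
Term by term:
  (x + 1)·u_yy = 2 A x + 2 A
  sin(y)·u_y = 2 A y \sin{\left(y \right)}
  y**2·u_xy = 0
So the left-hand side equals
  2 A x + 2 A y \sin{\left(y \right)} + 2 A
This must equal f(x, y) = 6 x + 6 y \sin{\left(y \right)} + 6 identically.
Matching coefficients of the independent functions:
  [constant term, x, y \sin{\left(y \right)}]:  2 A = 6
Solving: A = 3.
Check against the point condition:
  u(0, 1) = 3  ⟹  A = 3  ✓
Hence u(x, y) = 3 y^{2}.

Answer: u(x, y) = 3 y^{2}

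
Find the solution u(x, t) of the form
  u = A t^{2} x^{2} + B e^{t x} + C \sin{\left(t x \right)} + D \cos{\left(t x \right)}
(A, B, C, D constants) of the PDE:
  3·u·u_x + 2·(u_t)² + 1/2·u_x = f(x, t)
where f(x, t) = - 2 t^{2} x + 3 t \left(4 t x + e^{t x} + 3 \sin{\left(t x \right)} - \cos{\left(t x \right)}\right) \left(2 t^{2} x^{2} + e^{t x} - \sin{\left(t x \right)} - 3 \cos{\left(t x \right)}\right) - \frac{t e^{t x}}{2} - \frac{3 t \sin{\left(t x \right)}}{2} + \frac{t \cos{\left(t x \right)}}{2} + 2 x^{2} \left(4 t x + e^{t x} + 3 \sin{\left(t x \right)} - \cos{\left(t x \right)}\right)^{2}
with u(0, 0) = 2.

Answer: u(x, t) = - 2 t^{2} x^{2} - e^{t x} + \sin{\left(t x \right)} + 3 \cos{\left(t x \right)}

Derivation:
Substitute the ansatz u = A t^{2} x^{2} + B e^{t x} + C \sin{\left(t x \right)} + D \cos{\left(t x \right)} into the left-hand side.
Derivatives of the ansatz:
  u_x = 2 A t^{2} x + B t e^{t x} + C t \cos{\left(t x \right)} - D t \sin{\left(t x \right)}
  u_t = 2 A t x^{2} + B x e^{t x} + C x \cos{\left(t x \right)} - D x \sin{\left(t x \right)}
Term by term:
  3·u·u_x = 6 A^{2} t^{4} x^{3} + 3 A B t^{3} x^{2} e^{t x} + 6 A B t^{2} x e^{t x} + 3 A C t^{3} x^{2} \cos{\left(t x \right)} + 6 A C t^{2} x \sin{\left(t x \right)} - 3 A D t^{3} x^{2} \sin{\left(t x \right)} + 6 A D t^{2} x \cos{\left(t x \right)} + 3 B^{2} t e^{2 t x} + 3 B C t e^{t x} \sin{\left(t x \right)} + 3 B C t e^{t x} \cos{\left(t x \right)} - 3 B D t e^{t x} \sin{\left(t x \right)} + 3 B D t e^{t x} \cos{\left(t x \right)} + 3 C^{2} t \sin{\left(t x \right)} \cos{\left(t x \right)} - 3 C D t \sin^{2}{\left(t x \right)} + 3 C D t \cos^{2}{\left(t x \right)} - 3 D^{2} t \sin{\left(t x \right)} \cos{\left(t x \right)}
  2·(u_t)² = 8 A^{2} t^{2} x^{4} + 8 A B t x^{3} e^{t x} + 8 A C t x^{3} \cos{\left(t x \right)} - 8 A D t x^{3} \sin{\left(t x \right)} + 2 B^{2} x^{2} e^{2 t x} + 4 B C x^{2} e^{t x} \cos{\left(t x \right)} - 4 B D x^{2} e^{t x} \sin{\left(t x \right)} + 2 C^{2} x^{2} \cos^{2}{\left(t x \right)} - 4 C D x^{2} \sin{\left(t x \right)} \cos{\left(t x \right)} + 2 D^{2} x^{2} \sin^{2}{\left(t x \right)}
  1/2·u_x = A t^{2} x + \frac{B t e^{t x}}{2} + \frac{C t \cos{\left(t x \right)}}{2} - \frac{D t \sin{\left(t x \right)}}{2}
Sum these and collect like terms in the independent variables.
This must equal f(x, t) identically; expanded, f = 24 t^{4} x^{3} + 6 t^{3} x^{2} e^{t x} + 18 t^{3} x^{2} \sin{\left(t x \right)} - 6 t^{3} x^{2} \cos{\left(t x \right)} + 32 t^{2} x^{4} + 12 t^{2} x e^{t x} - 12 t^{2} x \sin{\left(t x \right)} - 36 t^{2} x \cos{\left(t x \right)} - 2 t^{2} x + 16 t x^{3} e^{t x} + 48 t x^{3} \sin{\left(t x \right)} - 16 t x^{3} \cos{\left(t x \right)} + 3 t e^{2 t x} + 6 t e^{t x} \sin{\left(t x \right)} - 12 t e^{t x} \cos{\left(t x \right)} - \frac{t e^{t x}}{2} - 9 t \sin^{2}{\left(t x \right)} - 24 t \sin{\left(t x \right)} \cos{\left(t x \right)} - \frac{3 t \sin{\left(t x \right)}}{2} + 9 t \cos^{2}{\left(t x \right)} + \frac{t \cos{\left(t x \right)}}{2} + 2 x^{2} e^{2 t x} + 12 x^{2} e^{t x} \sin{\left(t x \right)} - 4 x^{2} e^{t x} \cos{\left(t x \right)} + 18 x^{2} \sin^{2}{\left(t x \right)} - 12 x^{2} \sin{\left(t x \right)} \cos{\left(t x \right)} + 2 x^{2} \cos^{2}{\left(t x \right)}.
Matching coefficients of the independent functions:
(each divided by its leading coefficient; functions giving the same equation are listed together)
  [t e^{t x}]:  B + 1 = 0
  [t e^{2 t x}, x^{2} e^{2 t x}]:  B^{2} - 1 = 0
  [t \sin{\left(t x \right)}]:  D - 3 = 0
  [t \sin^{2}{\left(t x \right)}, t \cos^{2}{\left(t x \right)}, x^{2} \sin{\left(t x \right)} \cos{\left(t x \right)}]:  C D - 3 = 0
  [t \cos{\left(t x \right)}]:  C - 1 = 0
  [t^{2} x]:  A + 2 = 0
  [t^{2} x^{4}, t^{4} x^{3}]:  A^{2} - 4 = 0
  [x^{2} \sin^{2}{\left(t x \right)}]:  D^{2} - 9 = 0
  [x^{2} \cos^{2}{\left(t x \right)}]:  C^{2} - 1 = 0
  [t x^{3} e^{t x}, t^{2} x e^{t x}, t^{3} x^{2} e^{t x}]:  A B - 2 = 0
  [t x^{3} \sin{\left(t x \right)}, t^{2} x \cos{\left(t x \right)}, t^{3} x^{2} \sin{\left(t x \right)}]:  A D + 6 = 0
  [t x^{3} \cos{\left(t x \right)}, t^{2} x \sin{\left(t x \right)}, t^{3} x^{2} \cos{\left(t x \right)}]:  A C + 2 = 0
  [t e^{t x} \sin{\left(t x \right)}]:  B C - B D - 2 = 0
  [t e^{t x} \cos{\left(t x \right)}]:  B C + B D + 4 = 0
  [t \sin{\left(t x \right)} \cos{\left(t x \right)}]:  C^{2} - D^{2} + 8 = 0
  [x^{2} e^{t x} \sin{\left(t x \right)}]:  B D + 3 = 0
  [x^{2} e^{t x} \cos{\left(t x \right)}]:  B C + 1 = 0
Solving: A = -2, B = -1, C = 1, D = 3.
Check against the point condition:
  u(0, 0) = 2  ⟹  B + D = 2  ✓
Hence u(x, t) = - 2 t^{2} x^{2} - e^{t x} + \sin{\left(t x \right)} + 3 \cos{\left(t x \right)}.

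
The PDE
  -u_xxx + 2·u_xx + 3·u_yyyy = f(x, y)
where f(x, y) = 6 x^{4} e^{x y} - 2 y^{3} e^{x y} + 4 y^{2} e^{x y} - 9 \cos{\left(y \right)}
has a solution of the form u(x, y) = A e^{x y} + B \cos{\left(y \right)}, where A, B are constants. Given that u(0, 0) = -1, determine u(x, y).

Substitute the ansatz u = A e^{x y} + B \cos{\left(y \right)} into the left-hand side.
Derivatives of the ansatz:
  u_xxx = A y^{3} e^{x y}
  u_xx = A y^{2} e^{x y}
  u_yyyy = A x^{4} e^{x y} + B \cos{\left(y \right)}
Term by term:
  -u_xxx = - A y^{3} e^{x y}
  2·u_xx = 2 A y^{2} e^{x y}
  3·u_yyyy = 3 A x^{4} e^{x y} + 3 B \cos{\left(y \right)}
So the left-hand side equals
  3 A x^{4} e^{x y} - A y^{3} e^{x y} + 2 A y^{2} e^{x y} + 3 B \cos{\left(y \right)}
This must equal f(x, y) = 6 x^{4} e^{x y} - 2 y^{3} e^{x y} + 4 y^{2} e^{x y} - 9 \cos{\left(y \right)} identically.
Matching coefficients of the independent functions:
  [x^{4} e^{x y}]:  3 A = 6
  [y^{2} e^{x y}]:  2 A = 4
  [y^{3} e^{x y}]:  - A = -2
  [\cos{\left(y \right)}]:  3 B = -9
Solving: A = 2, B = -3.
Check against the point condition:
  u(0, 0) = -1  ⟹  A + B = -1  ✓
Hence u(x, y) = 2 e^{x y} - 3 \cos{\left(y \right)}.

Answer: u(x, y) = 2 e^{x y} - 3 \cos{\left(y \right)}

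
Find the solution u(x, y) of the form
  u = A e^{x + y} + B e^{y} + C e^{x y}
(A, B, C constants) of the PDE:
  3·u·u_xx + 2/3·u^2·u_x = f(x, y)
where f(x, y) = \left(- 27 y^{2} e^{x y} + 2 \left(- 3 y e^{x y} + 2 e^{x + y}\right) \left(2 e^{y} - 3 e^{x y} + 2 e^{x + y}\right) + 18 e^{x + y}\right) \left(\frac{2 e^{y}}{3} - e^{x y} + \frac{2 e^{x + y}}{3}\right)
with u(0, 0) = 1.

Substitute the ansatz u = A e^{x + y} + B e^{y} + C e^{x y} into the left-hand side.
Derivatives of the ansatz:
  u_xx = A e^{x} e^{y} + C y^{2} e^{x y}
  u_x = A e^{x} e^{y} + C y e^{x y}
Term by term:
  3·u·u_xx = 3 A^{2} e^{2 x} e^{2 y} + 3 A B e^{x} e^{2 y} + 3 A C y^{2} e^{x} e^{y} e^{x y} + 3 A C e^{x} e^{y} e^{x y} + 3 B C y^{2} e^{y} e^{x y} + 3 C^{2} y^{2} e^{2 x y}
  2/3·u^2·u_x = \frac{2 A^{3} e^{3 x} e^{3 y}}{3} + \frac{4 A^{2} B e^{2 x} e^{3 y}}{3} + \frac{2 A^{2} C y e^{2 x} e^{2 y} e^{x y}}{3} + \frac{4 A^{2} C e^{2 x} e^{2 y} e^{x y}}{3} + \frac{2 A B^{2} e^{x} e^{3 y}}{3} + \frac{4 A B C y e^{x} e^{2 y} e^{x y}}{3} + \frac{4 A B C e^{x} e^{2 y} e^{x y}}{3} + \frac{4 A C^{2} y e^{x} e^{y} e^{2 x y}}{3} + \frac{2 A C^{2} e^{x} e^{y} e^{2 x y}}{3} + \frac{2 B^{2} C y e^{2 y} e^{x y}}{3} + \frac{4 B C^{2} y e^{y} e^{2 x y}}{3} + \frac{2 C^{3} y e^{3 x y}}{3}
So the left-hand side equals
  \frac{2 A^{3} e^{3 x} e^{3 y}}{3} + \frac{4 A^{2} B e^{2 x} e^{3 y}}{3} + \frac{2 A^{2} C y e^{2 x} e^{2 y} e^{x y}}{3} + \frac{4 A^{2} C e^{2 x} e^{2 y} e^{x y}}{3} + 3 A^{2} e^{2 x} e^{2 y} + \frac{2 A B^{2} e^{x} e^{3 y}}{3} + \frac{4 A B C y e^{x} e^{2 y} e^{x y}}{3} + \frac{4 A B C e^{x} e^{2 y} e^{x y}}{3} + 3 A B e^{x} e^{2 y} + \frac{4 A C^{2} y e^{x} e^{y} e^{2 x y}}{3} + \frac{2 A C^{2} e^{x} e^{y} e^{2 x y}}{3} + 3 A C y^{2} e^{x} e^{y} e^{x y} + 3 A C e^{x} e^{y} e^{x y} + \frac{2 B^{2} C y e^{2 y} e^{x y}}{3} + \frac{4 B C^{2} y e^{y} e^{2 x y}}{3} + 3 B C y^{2} e^{y} e^{x y} + \frac{2 C^{3} y e^{3 x y}}{3} + 3 C^{2} y^{2} e^{2 x y}
This must equal f(x, y) identically; expanded, f = - 18 y^{2} e^{x} e^{y} e^{x y} - 18 y^{2} e^{y} e^{x y} + 27 y^{2} e^{2 x y} - 8 y e^{2 x} e^{2 y} e^{x y} - 16 y e^{x} e^{2 y} e^{x y} + 24 y e^{x} e^{y} e^{2 x y} - 8 y e^{2 y} e^{x y} + 24 y e^{y} e^{2 x y} - 18 y e^{3 x y} + \frac{16 e^{3 x} e^{3 y}}{3} + \frac{32 e^{2 x} e^{3 y}}{3} - 16 e^{2 x} e^{2 y} e^{x y} + 12 e^{2 x} e^{2 y} + \frac{16 e^{x} e^{3 y}}{3} - 16 e^{x} e^{2 y} e^{x y} + 12 e^{x} e^{2 y} + 12 e^{x} e^{y} e^{2 x y} - 18 e^{x} e^{y} e^{x y}.
Matching coefficients of the independent functions:
(each divided by its leading coefficient; functions giving the same equation are listed together)
  [y e^{3 x y}]:  C^{3} + 27 = 0
  [y^{2} e^{2 x y}]:  C^{2} - 9 = 0
  [e^{x} e^{2 y}]:  A B - 4 = 0
  [e^{x} e^{3 y}]:  A B^{2} - 8 = 0
  [e^{2 x} e^{2 y}]:  A^{2} - 4 = 0
  [e^{2 x} e^{3 y}]:  A^{2} B - 8 = 0
  [e^{3 x} e^{3 y}]:  A^{3} - 8 = 0
  [y e^{y} e^{2 x y}]:  B C^{2} - 18 = 0
  [y e^{2 y} e^{x y}]:  B^{2} C + 12 = 0
  [y^{2} e^{y} e^{x y}]:  B C + 6 = 0
  [e^{x} e^{y} e^{x y}, y^{2} e^{x} e^{y} e^{x y}]:  A C + 6 = 0
  [e^{x} e^{y} e^{2 x y}, y e^{x} e^{y} e^{2 x y}]:  A C^{2} - 18 = 0
  [e^{x} e^{2 y} e^{x y}, y e^{x} e^{2 y} e^{x y}]:  A B C + 12 = 0
  [e^{2 x} e^{2 y} e^{x y}, y e^{2 x} e^{2 y} e^{x y}]:  A^{2} C + 12 = 0
Solving: A = 2, B = 2, C = -3.
Check against the point condition:
  u(0, 0) = 1  ⟹  A + B + C = 1  ✓
Hence u(x, y) = 2 e^{y} - 3 e^{x y} + 2 e^{x + y}.

Answer: u(x, y) = 2 e^{y} - 3 e^{x y} + 2 e^{x + y}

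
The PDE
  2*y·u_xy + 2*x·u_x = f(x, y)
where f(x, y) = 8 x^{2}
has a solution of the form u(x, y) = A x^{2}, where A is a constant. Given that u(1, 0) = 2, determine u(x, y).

Answer: u(x, y) = 2 x^{2}

Derivation:
Substitute the ansatz u = A x^{2} into the left-hand side.
Derivatives of the ansatz:
  u_xy = 0
  u_x = 2 A x
Term by term:
  2*y·u_xy = 0
  2*x·u_x = 4 A x^{2}
So the left-hand side equals
  4 A x^{2}
This must equal f(x, y) = 8 x^{2} identically.
Matching coefficients of the independent functions:
  [x^{2}]:  4 A = 8
Solving: A = 2.
Check against the point condition:
  u(1, 0) = 2  ⟹  A = 2  ✓
Hence u(x, y) = 2 x^{2}.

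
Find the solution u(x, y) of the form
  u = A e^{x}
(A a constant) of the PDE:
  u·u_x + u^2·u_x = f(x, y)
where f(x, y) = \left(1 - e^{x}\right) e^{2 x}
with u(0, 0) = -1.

Substitute the ansatz u = A e^{x} into the left-hand side.
Derivatives of the ansatz:
  u_x = A e^{x}
Term by term:
  u·u_x = A^{2} e^{2 x}
  u^2·u_x = A^{3} e^{3 x}
So the left-hand side equals
  A^{3} e^{3 x} + A^{2} e^{2 x}
This must equal f(x, y) identically; expanded, f = - e^{3 x} + e^{2 x}.
Matching coefficients of the independent functions:
  [e^{2 x}]:  A^{2} = 1
  [e^{3 x}]:  A^{3} = -1
Solving: A = -1.
Check against the point condition:
  u(0, 0) = -1  ⟹  A = -1  ✓
Hence u(x, y) = - e^{x}.

Answer: u(x, y) = - e^{x}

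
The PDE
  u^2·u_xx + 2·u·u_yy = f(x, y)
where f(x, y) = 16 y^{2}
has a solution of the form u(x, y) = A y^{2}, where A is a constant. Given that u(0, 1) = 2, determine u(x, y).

Answer: u(x, y) = 2 y^{2}

Derivation:
Substitute the ansatz u = A y^{2} into the left-hand side.
Derivatives of the ansatz:
  u_xx = 0
  u_yy = 2 A
Term by term:
  u^2·u_xx = 0
  2·u·u_yy = 4 A^{2} y^{2}
So the left-hand side equals
  4 A^{2} y^{2}
This must equal f(x, y) = 16 y^{2} identically.
Matching coefficients of the independent functions:
  [y^{2}]:  4 A^{2} = 16
These equations allow (A) = (-2) or (2).
Impose the point condition(s):
  u(0, 1) = 2  ⟹  A = 2
Only A = 2 satisfies everything.
Hence u(x, y) = 2 y^{2}.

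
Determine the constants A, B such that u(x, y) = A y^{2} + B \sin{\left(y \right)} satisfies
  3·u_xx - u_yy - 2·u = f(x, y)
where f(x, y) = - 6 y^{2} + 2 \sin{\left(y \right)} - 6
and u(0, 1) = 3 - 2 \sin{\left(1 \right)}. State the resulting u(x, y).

Substitute the ansatz u = A y^{2} + B \sin{\left(y \right)} into the left-hand side.
Derivatives of the ansatz:
  u_xx = 0
  u_yy = 2 A - B \sin{\left(y \right)}
Term by term:
  3·u_xx = 0
  -u_yy = - 2 A + B \sin{\left(y \right)}
  -2·u = - 2 A y^{2} - 2 B \sin{\left(y \right)}
So the left-hand side equals
  - 2 A y^{2} - 2 A - B \sin{\left(y \right)}
This must equal f(x, y) = - 6 y^{2} + 2 \sin{\left(y \right)} - 6 identically.
Matching coefficients of the independent functions:
  [constant term, y^{2}]:  - 2 A = -6
  [\sin{\left(y \right)}]:  - B = 2
Solving: A = 3, B = -2.
Check against the point condition:
  u(0, 1) = 3 - 2 \sin{\left(1 \right)}  ⟹  A + B \sin{\left(1 \right)} = 3 - 2 \sin{\left(1 \right)}  ✓
Hence u(x, y) = 3 y^{2} - 2 \sin{\left(y \right)}.

Answer: u(x, y) = 3 y^{2} - 2 \sin{\left(y \right)}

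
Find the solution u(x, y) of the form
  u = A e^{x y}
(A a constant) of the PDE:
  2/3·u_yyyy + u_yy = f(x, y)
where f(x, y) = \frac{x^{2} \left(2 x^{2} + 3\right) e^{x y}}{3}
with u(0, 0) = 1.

Substitute the ansatz u = A e^{x y} into the left-hand side.
Derivatives of the ansatz:
  u_yyyy = A x^{4} e^{x y}
  u_yy = A x^{2} e^{x y}
Term by term:
  2/3·u_yyyy = \frac{2 A x^{4} e^{x y}}{3}
  u_yy = A x^{2} e^{x y}
So the left-hand side equals
  \frac{2 A x^{4} e^{x y}}{3} + A x^{2} e^{x y}
This must equal f(x, y) identically; expanded, f = \frac{2 x^{4} e^{x y}}{3} + x^{2} e^{x y}.
Matching coefficients of the independent functions:
  [x^{2} e^{x y}]:  A = 1
  [x^{4} e^{x y}]:  \frac{2 A}{3} = \frac{2}{3}
Solving: A = 1.
Check against the point condition:
  u(0, 0) = 1  ⟹  A = 1  ✓
Hence u(x, y) = e^{x y}.

Answer: u(x, y) = e^{x y}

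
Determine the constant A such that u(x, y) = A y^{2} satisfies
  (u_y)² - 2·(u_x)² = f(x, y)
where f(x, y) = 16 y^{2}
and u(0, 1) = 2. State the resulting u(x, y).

Substitute the ansatz u = A y^{2} into the left-hand side.
Derivatives of the ansatz:
  u_y = 2 A y
  u_x = 0
Term by term:
  (u_y)² = 4 A^{2} y^{2}
  -2·(u_x)² = 0
So the left-hand side equals
  4 A^{2} y^{2}
This must equal f(x, y) = 16 y^{2} identically.
Matching coefficients of the independent functions:
  [y^{2}]:  4 A^{2} = 16
These equations allow (A) = (-2) or (2).
Impose the point condition(s):
  u(0, 1) = 2  ⟹  A = 2
Only A = 2 satisfies everything.
Hence u(x, y) = 2 y^{2}.

Answer: u(x, y) = 2 y^{2}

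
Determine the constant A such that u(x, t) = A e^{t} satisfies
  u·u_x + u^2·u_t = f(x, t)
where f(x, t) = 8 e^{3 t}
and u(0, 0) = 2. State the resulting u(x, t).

Substitute the ansatz u = A e^{t} into the left-hand side.
Derivatives of the ansatz:
  u_x = 0
  u_t = A e^{t}
Term by term:
  u·u_x = 0
  u^2·u_t = A^{3} e^{3 t}
So the left-hand side equals
  A^{3} e^{3 t}
This must equal f(x, t) = 8 e^{3 t} identically.
Matching coefficients of the independent functions:
  [e^{3 t}]:  A^{3} = 8
Solving: A = 2.
Check against the point condition:
  u(0, 0) = 2  ⟹  A = 2  ✓
Hence u(x, t) = 2 e^{t}.

Answer: u(x, t) = 2 e^{t}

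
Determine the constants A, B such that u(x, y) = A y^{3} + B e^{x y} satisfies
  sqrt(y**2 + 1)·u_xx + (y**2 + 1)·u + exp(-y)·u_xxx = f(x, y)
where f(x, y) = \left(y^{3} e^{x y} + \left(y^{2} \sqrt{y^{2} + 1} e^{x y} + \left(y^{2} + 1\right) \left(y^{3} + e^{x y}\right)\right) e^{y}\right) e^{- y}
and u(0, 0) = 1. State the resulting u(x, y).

Substitute the ansatz u = A y^{3} + B e^{x y} into the left-hand side.
Derivatives of the ansatz:
  u_xx = B y^{2} e^{x y}
  u_xxx = B y^{3} e^{x y}
Term by term:
  sqrt(y**2 + 1)·u_xx = B y^{2} \sqrt{y^{2} + 1} e^{x y}
  (y**2 + 1)·u = A y^{5} + A y^{3} + B y^{2} e^{x y} + B e^{x y}
  exp(-y)·u_xxx = B y^{3} e^{- y} e^{x y}
So the left-hand side equals
  A y^{5} + A y^{3} + B y^{3} e^{- y} e^{x y} + B y^{2} \sqrt{y^{2} + 1} e^{x y} + B y^{2} e^{x y} + B e^{x y}
This must equal f(x, y) identically; expanded, f = y^{5} + y^{3} + y^{3} e^{- y} e^{x y} + y^{2} \sqrt{y^{2} + 1} e^{x y} + y^{2} e^{x y} + e^{x y}.
Matching coefficients of the independent functions:
  [y^{3}, y^{5}]:  A = 1
  [y^{2} e^{x y}, y^{2} \sqrt{y^{2} + 1} e^{x y}, y^{3} e^{- y} e^{x y}, e^{x y}]:  B = 1
Solving: A = 1, B = 1.
Check against the point condition:
  u(0, 0) = 1  ⟹  B = 1  ✓
Hence u(x, y) = y^{3} + e^{x y}.

Answer: u(x, y) = y^{3} + e^{x y}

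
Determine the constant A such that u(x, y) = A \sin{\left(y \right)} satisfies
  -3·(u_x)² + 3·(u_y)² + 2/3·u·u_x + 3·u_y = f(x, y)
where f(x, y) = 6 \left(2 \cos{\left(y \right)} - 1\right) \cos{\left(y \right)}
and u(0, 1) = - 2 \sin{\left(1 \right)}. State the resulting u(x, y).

Substitute the ansatz u = A \sin{\left(y \right)} into the left-hand side.
Derivatives of the ansatz:
  u_x = 0
  u_y = A \cos{\left(y \right)}
Term by term:
  -3·(u_x)² = 0
  3·(u_y)² = 3 A^{2} \cos^{2}{\left(y \right)}
  2/3·u·u_x = 0
  3·u_y = 3 A \cos{\left(y \right)}
So the left-hand side equals
  3 A^{2} \cos^{2}{\left(y \right)} + 3 A \cos{\left(y \right)}
This must equal f(x, y) = 6 \left(2 \cos{\left(y \right)} - 1\right) \cos{\left(y \right)} identically.
Matching coefficients of the independent functions:
  [\cos{\left(y \right)}]:  3 A = -6
  [\cos^{2}{\left(y \right)}]:  3 A^{2} = 12
Solving: A = -2.
Check against the point condition:
  u(0, 1) = - 2 \sin{\left(1 \right)}  ⟹  A \sin{\left(1 \right)} = - 2 \sin{\left(1 \right)}  ✓
Hence u(x, y) = - 2 \sin{\left(y \right)}.

Answer: u(x, y) = - 2 \sin{\left(y \right)}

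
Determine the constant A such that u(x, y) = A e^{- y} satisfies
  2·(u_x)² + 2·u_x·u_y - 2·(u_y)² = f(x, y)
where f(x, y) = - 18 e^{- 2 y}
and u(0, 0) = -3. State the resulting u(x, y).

Answer: u(x, y) = - 3 e^{- y}

Derivation:
Substitute the ansatz u = A e^{- y} into the left-hand side.
Derivatives of the ansatz:
  u_x = 0
  u_y = - A e^{- y}
Term by term:
  2·(u_x)² = 0
  2·u_x·u_y = 0
  -2·(u_y)² = - 2 A^{2} e^{- 2 y}
So the left-hand side equals
  - 2 A^{2} e^{- 2 y}
This must equal f(x, y) = - 18 e^{- 2 y} identically.
Matching coefficients of the independent functions:
  [e^{- 2 y}]:  - 2 A^{2} = -18
These equations allow (A) = (-3) or (3).
Impose the point condition(s):
  u(0, 0) = -3  ⟹  A = -3
Only A = -3 satisfies everything.
Hence u(x, y) = - 3 e^{- y}.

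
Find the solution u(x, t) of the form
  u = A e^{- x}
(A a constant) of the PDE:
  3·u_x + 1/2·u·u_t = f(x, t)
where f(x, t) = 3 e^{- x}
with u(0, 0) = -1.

Substitute the ansatz u = A e^{- x} into the left-hand side.
Derivatives of the ansatz:
  u_x = - A e^{- x}
  u_t = 0
Term by term:
  3·u_x = - 3 A e^{- x}
  1/2·u·u_t = 0
So the left-hand side equals
  - 3 A e^{- x}
This must equal f(x, t) = 3 e^{- x} identically.
Matching coefficients of the independent functions:
  [e^{- x}]:  - 3 A = 3
Solving: A = -1.
Check against the point condition:
  u(0, 0) = -1  ⟹  A = -1  ✓
Hence u(x, t) = - e^{- x}.

Answer: u(x, t) = - e^{- x}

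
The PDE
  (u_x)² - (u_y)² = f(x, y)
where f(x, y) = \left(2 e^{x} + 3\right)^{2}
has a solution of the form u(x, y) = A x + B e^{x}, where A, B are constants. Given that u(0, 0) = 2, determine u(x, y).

Answer: u(x, y) = 3 x + 2 e^{x}

Derivation:
Substitute the ansatz u = A x + B e^{x} into the left-hand side.
Derivatives of the ansatz:
  u_x = A + B e^{x}
  u_y = 0
Term by term:
  (u_x)² = A^{2} + 2 A B e^{x} + B^{2} e^{2 x}
  -(u_y)² = 0
So the left-hand side equals
  A^{2} + 2 A B e^{x} + B^{2} e^{2 x}
This must equal f(x, y) identically; expanded, f = 4 e^{2 x} + 12 e^{x} + 9.
Matching coefficients of the independent functions:
  [constant term]:  A^{2} = 9
  [e^{x}]:  2 A B = 12
  [e^{2 x}]:  B^{2} = 4
These equations allow (A, B) = (-3, -2) or (3, 2).
Impose the point condition(s):
  u(0, 0) = 2  ⟹  B = 2
Only A = 3, B = 2 satisfies everything.
Hence u(x, y) = 3 x + 2 e^{x}.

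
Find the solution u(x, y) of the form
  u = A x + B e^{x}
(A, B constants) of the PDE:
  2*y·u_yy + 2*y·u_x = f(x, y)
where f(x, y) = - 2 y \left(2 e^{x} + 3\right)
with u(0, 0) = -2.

Answer: u(x, y) = - 3 x - 2 e^{x}

Derivation:
Substitute the ansatz u = A x + B e^{x} into the left-hand side.
Derivatives of the ansatz:
  u_yy = 0
  u_x = A + B e^{x}
Term by term:
  2*y·u_yy = 0
  2*y·u_x = 2 A y + 2 B y e^{x}
So the left-hand side equals
  2 A y + 2 B y e^{x}
This must equal f(x, y) identically; expanded, f = - 4 y e^{x} - 6 y.
Matching coefficients of the independent functions:
  [y]:  2 A = -6
  [y e^{x}]:  2 B = -4
Solving: A = -3, B = -2.
Check against the point condition:
  u(0, 0) = -2  ⟹  B = -2  ✓
Hence u(x, y) = - 3 x - 2 e^{x}.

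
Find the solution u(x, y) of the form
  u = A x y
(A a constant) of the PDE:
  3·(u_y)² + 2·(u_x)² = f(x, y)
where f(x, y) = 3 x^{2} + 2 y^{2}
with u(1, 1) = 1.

Substitute the ansatz u = A x y into the left-hand side.
Derivatives of the ansatz:
  u_y = A x
  u_x = A y
Term by term:
  3·(u_y)² = 3 A^{2} x^{2}
  2·(u_x)² = 2 A^{2} y^{2}
So the left-hand side equals
  3 A^{2} x^{2} + 2 A^{2} y^{2}
This must equal f(x, y) = 3 x^{2} + 2 y^{2} identically.
Matching coefficients of the independent functions:
  [x^{2}]:  3 A^{2} = 3
  [y^{2}]:  2 A^{2} = 2
These equations allow (A) = (-1) or (1).
Impose the point condition(s):
  u(1, 1) = 1  ⟹  A = 1
Only A = 1 satisfies everything.
Hence u(x, y) = x y.

Answer: u(x, y) = x y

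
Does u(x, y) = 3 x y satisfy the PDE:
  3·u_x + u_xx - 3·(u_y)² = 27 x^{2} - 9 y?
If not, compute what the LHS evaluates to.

Evaluate each term of the left-hand side for u = 3 x y.
Derivatives:
  u_x = 3 y
  u_xx = 0
  u_y = 3 x
Terms:
  3·u_x = 9 y
  u_xx = 0
  -3·(u_y)² = - 27 x^{2}
Sum: LHS = - 27 x^{2} + 9 y
Given right-hand side: 27 x^{2} - 9 y. Difference LHS − RHS = - 54 x^{2} + 18 y ≠ 0, so u is not a solution.

Answer: No, the LHS evaluates to - 27 x^{2} + 9 y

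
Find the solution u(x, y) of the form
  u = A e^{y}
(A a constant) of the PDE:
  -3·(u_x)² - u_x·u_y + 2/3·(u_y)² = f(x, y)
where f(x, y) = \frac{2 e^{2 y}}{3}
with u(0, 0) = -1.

Substitute the ansatz u = A e^{y} into the left-hand side.
Derivatives of the ansatz:
  u_x = 0
  u_y = A e^{y}
Term by term:
  -3·(u_x)² = 0
  -u_x·u_y = 0
  2/3·(u_y)² = \frac{2 A^{2} e^{2 y}}{3}
So the left-hand side equals
  \frac{2 A^{2} e^{2 y}}{3}
This must equal f(x, y) = \frac{2 e^{2 y}}{3} identically.
Matching coefficients of the independent functions:
  [e^{2 y}]:  \frac{2 A^{2}}{3} = \frac{2}{3}
These equations allow (A) = (-1) or (1).
Impose the point condition(s):
  u(0, 0) = -1  ⟹  A = -1
Only A = -1 satisfies everything.
Hence u(x, y) = - e^{y}.

Answer: u(x, y) = - e^{y}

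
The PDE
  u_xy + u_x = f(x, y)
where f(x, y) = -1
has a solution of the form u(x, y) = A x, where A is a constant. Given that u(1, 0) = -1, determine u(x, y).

Substitute the ansatz u = A x into the left-hand side.
Derivatives of the ansatz:
  u_xy = 0
  u_x = A
Term by term:
  u_xy = 0
  u_x = A
So the left-hand side equals
  A
This must equal f(x, y) = -1 identically.
Matching coefficients of the independent functions:
  [constant term]:  A = -1
Solving: A = -1.
Check against the point condition:
  u(1, 0) = -1  ⟹  A = -1  ✓
Hence u(x, y) = - x.

Answer: u(x, y) = - x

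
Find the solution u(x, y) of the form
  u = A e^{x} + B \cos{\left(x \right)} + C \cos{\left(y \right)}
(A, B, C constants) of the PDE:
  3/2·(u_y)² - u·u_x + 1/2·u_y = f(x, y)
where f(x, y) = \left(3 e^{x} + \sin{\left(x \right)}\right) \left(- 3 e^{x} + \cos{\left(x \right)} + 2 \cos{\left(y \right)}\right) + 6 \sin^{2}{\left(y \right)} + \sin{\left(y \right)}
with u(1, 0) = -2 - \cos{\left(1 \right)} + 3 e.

Answer: u(x, y) = 3 e^{x} - \cos{\left(x \right)} - 2 \cos{\left(y \right)}

Derivation:
Substitute the ansatz u = A e^{x} + B \cos{\left(x \right)} + C \cos{\left(y \right)} into the left-hand side.
Derivatives of the ansatz:
  u_y = - C \sin{\left(y \right)}
  u_x = A e^{x} - B \sin{\left(x \right)}
Term by term:
  3/2·(u_y)² = \frac{3 C^{2} \sin^{2}{\left(y \right)}}{2}
  -u·u_x = - A^{2} e^{2 x} + A B e^{x} \sin{\left(x \right)} - A B e^{x} \cos{\left(x \right)} - A C e^{x} \cos{\left(y \right)} + B^{2} \sin{\left(x \right)} \cos{\left(x \right)} + B C \sin{\left(x \right)} \cos{\left(y \right)}
  1/2·u_y = - \frac{C \sin{\left(y \right)}}{2}
So the left-hand side equals
  - A^{2} e^{2 x} + A B e^{x} \sin{\left(x \right)} - A B e^{x} \cos{\left(x \right)} - A C e^{x} \cos{\left(y \right)} + B^{2} \sin{\left(x \right)} \cos{\left(x \right)} + B C \sin{\left(x \right)} \cos{\left(y \right)} + \frac{3 C^{2} \sin^{2}{\left(y \right)}}{2} - \frac{C \sin{\left(y \right)}}{2}
This must equal f(x, y) identically; expanded, f = - 9 e^{2 x} - 3 e^{x} \sin{\left(x \right)} + 3 e^{x} \cos{\left(x \right)} + 6 e^{x} \cos{\left(y \right)} + \sin{\left(x \right)} \cos{\left(x \right)} + 2 \sin{\left(x \right)} \cos{\left(y \right)} + 6 \sin^{2}{\left(y \right)} + \sin{\left(y \right)}.
Matching coefficients of the independent functions:
  [e^{x} \sin{\left(x \right)}]:  A B = -3
  [e^{x} \cos{\left(x \right)}]:  - A B = 3
  [e^{x} \cos{\left(y \right)}]:  - A C = 6
  [\sin{\left(x \right)} \cos{\left(x \right)}]:  B^{2} = 1
  [\sin{\left(x \right)} \cos{\left(y \right)}]:  B C = 2
  [e^{2 x}]:  - A^{2} = -9
  [\sin{\left(y \right)}]:  - \frac{C}{2} = 1
  [\sin^{2}{\left(y \right)}]:  \frac{3 C^{2}}{2} = 6
Solving: A = 3, B = -1, C = -2.
Check against the point condition:
  u(1, 0) = -2 - \cos{\left(1 \right)} + 3 e  ⟹  e A + B \cos{\left(1 \right)} + C = -2 - \cos{\left(1 \right)} + 3 e  ✓
Hence u(x, y) = 3 e^{x} - \cos{\left(x \right)} - 2 \cos{\left(y \right)}.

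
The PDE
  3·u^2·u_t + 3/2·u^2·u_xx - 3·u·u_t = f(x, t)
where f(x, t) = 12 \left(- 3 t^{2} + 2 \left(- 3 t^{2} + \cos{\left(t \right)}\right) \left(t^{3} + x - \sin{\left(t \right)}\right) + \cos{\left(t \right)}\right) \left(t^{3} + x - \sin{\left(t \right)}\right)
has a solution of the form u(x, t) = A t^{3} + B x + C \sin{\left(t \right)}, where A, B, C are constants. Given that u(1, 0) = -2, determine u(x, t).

Substitute the ansatz u = A t^{3} + B x + C \sin{\left(t \right)} into the left-hand side.
Derivatives of the ansatz:
  u_t = 3 A t^{2} + C \cos{\left(t \right)}
  u_xx = 0
Term by term:
  3·u^2·u_t = 9 A^{3} t^{8} + 18 A^{2} B t^{5} x + 3 A^{2} C t^{6} \cos{\left(t \right)} + 18 A^{2} C t^{5} \sin{\left(t \right)} + 9 A B^{2} t^{2} x^{2} + 6 A B C t^{3} x \cos{\left(t \right)} + 18 A B C t^{2} x \sin{\left(t \right)} + 6 A C^{2} t^{3} \sin{\left(t \right)} \cos{\left(t \right)} + 9 A C^{2} t^{2} \sin^{2}{\left(t \right)} + 3 B^{2} C x^{2} \cos{\left(t \right)} + 6 B C^{2} x \sin{\left(t \right)} \cos{\left(t \right)} + 3 C^{3} \sin^{2}{\left(t \right)} \cos{\left(t \right)}
  3/2·u^2·u_xx = 0
  -3·u·u_t = - 9 A^{2} t^{5} - 9 A B t^{2} x - 3 A C t^{3} \cos{\left(t \right)} - 9 A C t^{2} \sin{\left(t \right)} - 3 B C x \cos{\left(t \right)} - 3 C^{2} \sin{\left(t \right)} \cos{\left(t \right)}
So the left-hand side equals
  9 A^{3} t^{8} + 18 A^{2} B t^{5} x + 3 A^{2} C t^{6} \cos{\left(t \right)} + 18 A^{2} C t^{5} \sin{\left(t \right)} - 9 A^{2} t^{5} + 9 A B^{2} t^{2} x^{2} + 6 A B C t^{3} x \cos{\left(t \right)} + 18 A B C t^{2} x \sin{\left(t \right)} - 9 A B t^{2} x + 6 A C^{2} t^{3} \sin{\left(t \right)} \cos{\left(t \right)} + 9 A C^{2} t^{2} \sin^{2}{\left(t \right)} - 3 A C t^{3} \cos{\left(t \right)} - 9 A C t^{2} \sin{\left(t \right)} + 3 B^{2} C x^{2} \cos{\left(t \right)} + 6 B C^{2} x \sin{\left(t \right)} \cos{\left(t \right)} - 3 B C x \cos{\left(t \right)} + 3 C^{3} \sin^{2}{\left(t \right)} \cos{\left(t \right)} - 3 C^{2} \sin{\left(t \right)} \cos{\left(t \right)}
This must equal f(x, t) identically; expanded, f = - 72 t^{8} + 24 t^{6} \cos{\left(t \right)} - 144 t^{5} x + 144 t^{5} \sin{\left(t \right)} - 36 t^{5} + 48 t^{3} x \cos{\left(t \right)} - 48 t^{3} \sin{\left(t \right)} \cos{\left(t \right)} + 12 t^{3} \cos{\left(t \right)} - 72 t^{2} x^{2} + 144 t^{2} x \sin{\left(t \right)} - 36 t^{2} x - 72 t^{2} \sin^{2}{\left(t \right)} + 36 t^{2} \sin{\left(t \right)} + 24 x^{2} \cos{\left(t \right)} - 48 x \sin{\left(t \right)} \cos{\left(t \right)} + 12 x \cos{\left(t \right)} + 24 \sin^{2}{\left(t \right)} \cos{\left(t \right)} - 12 \sin{\left(t \right)} \cos{\left(t \right)}.
Matching coefficients of the independent functions:
(each divided by its leading coefficient; functions giving the same equation are listed together)
  [t^{5}]:  A^{2} - 4 = 0
  [t^{8}]:  A^{3} + 8 = 0
  [t^{2} x]:  A B - 4 = 0
  [t^{2} x^{2}]:  A B^{2} + 8 = 0
  [t^{2} \sin{\left(t \right)}, t^{3} \cos{\left(t \right)}]:  A C + 4 = 0
  [t^{2} \sin^{2}{\left(t \right)}, t^{3} \sin{\left(t \right)} \cos{\left(t \right)}]:  A C^{2} + 8 = 0
  [t^{5} x]:  A^{2} B + 8 = 0
  [t^{5} \sin{\left(t \right)}, t^{6} \cos{\left(t \right)}]:  A^{2} C - 8 = 0
  [x \cos{\left(t \right)}]:  B C + 4 = 0
  [x^{2} \cos{\left(t \right)}]:  B^{2} C - 8 = 0
  [\sin{\left(t \right)} \cos{\left(t \right)}]:  C^{2} - 4 = 0
  [\sin^{2}{\left(t \right)} \cos{\left(t \right)}]:  C^{3} - 8 = 0
  [t^{2} x \sin{\left(t \right)}, t^{3} x \cos{\left(t \right)}]:  A B C - 8 = 0
  [x \sin{\left(t \right)} \cos{\left(t \right)}]:  B C^{2} + 8 = 0
Solving: A = -2, B = -2, C = 2.
Check against the point condition:
  u(1, 0) = -2  ⟹  B = -2  ✓
Hence u(x, t) = - 2 t^{3} - 2 x + 2 \sin{\left(t \right)}.

Answer: u(x, t) = - 2 t^{3} - 2 x + 2 \sin{\left(t \right)}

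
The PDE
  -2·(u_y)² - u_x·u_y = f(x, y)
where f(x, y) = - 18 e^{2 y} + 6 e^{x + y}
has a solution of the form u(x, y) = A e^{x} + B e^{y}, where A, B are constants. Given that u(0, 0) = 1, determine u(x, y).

Substitute the ansatz u = A e^{x} + B e^{y} into the left-hand side.
Derivatives of the ansatz:
  u_y = B e^{y}
  u_x = A e^{x}
Term by term:
  -2·(u_y)² = - 2 B^{2} e^{2 y}
  -u_x·u_y = - A B e^{x} e^{y}
So the left-hand side equals
  - A B e^{x} e^{y} - 2 B^{2} e^{2 y}
This must equal f(x, y) identically; expanded, f = 6 e^{x} e^{y} - 18 e^{2 y}.
Matching coefficients of the independent functions:
  [e^{x} e^{y}]:  - A B = 6
  [e^{2 y}]:  - 2 B^{2} = -18
These equations allow (A, B) = (-2, 3) or (2, -3).
Impose the point condition(s):
  u(0, 0) = 1  ⟹  A + B = 1
Only A = -2, B = 3 satisfies everything.
Hence u(x, y) = - 2 e^{x} + 3 e^{y}.

Answer: u(x, y) = - 2 e^{x} + 3 e^{y}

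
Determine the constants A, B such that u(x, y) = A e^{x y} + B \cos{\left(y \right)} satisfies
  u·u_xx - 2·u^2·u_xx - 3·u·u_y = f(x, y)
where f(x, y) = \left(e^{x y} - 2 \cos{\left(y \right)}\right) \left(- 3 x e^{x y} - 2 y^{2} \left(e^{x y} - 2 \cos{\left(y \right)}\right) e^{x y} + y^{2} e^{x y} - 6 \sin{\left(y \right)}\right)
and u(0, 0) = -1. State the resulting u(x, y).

Answer: u(x, y) = e^{x y} - 2 \cos{\left(y \right)}

Derivation:
Substitute the ansatz u = A e^{x y} + B \cos{\left(y \right)} into the left-hand side.
Derivatives of the ansatz:
  u_xx = A y^{2} e^{x y}
  u_y = A x e^{x y} - B \sin{\left(y \right)}
Term by term:
  u·u_xx = A^{2} y^{2} e^{2 x y} + A B y^{2} e^{x y} \cos{\left(y \right)}
  -2·u^2·u_xx = - 2 A^{3} y^{2} e^{3 x y} - 4 A^{2} B y^{2} e^{2 x y} \cos{\left(y \right)} - 2 A B^{2} y^{2} e^{x y} \cos^{2}{\left(y \right)}
  -3·u·u_y = - 3 A^{2} x e^{2 x y} - 3 A B x e^{x y} \cos{\left(y \right)} + 3 A B e^{x y} \sin{\left(y \right)} + 3 B^{2} \sin{\left(y \right)} \cos{\left(y \right)}
So the left-hand side equals
  - 2 A^{3} y^{2} e^{3 x y} - 4 A^{2} B y^{2} e^{2 x y} \cos{\left(y \right)} - 3 A^{2} x e^{2 x y} + A^{2} y^{2} e^{2 x y} - 2 A B^{2} y^{2} e^{x y} \cos^{2}{\left(y \right)} - 3 A B x e^{x y} \cos{\left(y \right)} + A B y^{2} e^{x y} \cos{\left(y \right)} + 3 A B e^{x y} \sin{\left(y \right)} + 3 B^{2} \sin{\left(y \right)} \cos{\left(y \right)}
This must equal f(x, y) identically; expanded, f = - 3 x e^{2 x y} + 6 x e^{x y} \cos{\left(y \right)} - 2 y^{2} e^{3 x y} + 8 y^{2} e^{2 x y} \cos{\left(y \right)} + y^{2} e^{2 x y} - 8 y^{2} e^{x y} \cos^{2}{\left(y \right)} - 2 y^{2} e^{x y} \cos{\left(y \right)} - 6 e^{x y} \sin{\left(y \right)} + 12 \sin{\left(y \right)} \cos{\left(y \right)}.
Matching coefficients of the independent functions:
  [x e^{2 x y}]:  - 3 A^{2} = -3
  [y^{2} e^{2 x y}]:  A^{2} = 1
  [y^{2} e^{3 x y}]:  - 2 A^{3} = -2
  [e^{x y} \sin{\left(y \right)}]:  3 A B = -6
  [\sin{\left(y \right)} \cos{\left(y \right)}]:  3 B^{2} = 12
  [x e^{x y} \cos{\left(y \right)}]:  - 3 A B = 6
  [y^{2} e^{x y} \cos{\left(y \right)}]:  A B = -2
  [y^{2} e^{x y} \cos^{2}{\left(y \right)}]:  - 2 A B^{2} = -8
  [y^{2} e^{2 x y} \cos{\left(y \right)}]:  - 4 A^{2} B = 8
Solving: A = 1, B = -2.
Check against the point condition:
  u(0, 0) = -1  ⟹  A + B = -1  ✓
Hence u(x, y) = e^{x y} - 2 \cos{\left(y \right)}.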